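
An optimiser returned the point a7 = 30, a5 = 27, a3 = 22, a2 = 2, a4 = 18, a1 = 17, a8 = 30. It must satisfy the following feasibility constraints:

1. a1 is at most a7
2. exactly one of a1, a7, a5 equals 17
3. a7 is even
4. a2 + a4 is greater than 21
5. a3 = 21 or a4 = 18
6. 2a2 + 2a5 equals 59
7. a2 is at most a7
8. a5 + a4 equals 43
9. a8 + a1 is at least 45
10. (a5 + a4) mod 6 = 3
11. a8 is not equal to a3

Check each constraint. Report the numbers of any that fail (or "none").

1. a1 = 17, a7 = 30; 17 ≤ 30  true
2. a1=17, a7=30, a5=27; 1 of them equals 17  true
3. a7 = 30 is even  true
4. a2 + a4 = 2 + 18 = 20; 20 ≤ 21, bound 21 not met  false
5. a3 = 22 ≠ 21, but a4 = 18 = 18 (second disjunct)  true
6. 2a2 + 2a5 = 2(2) + 2(27) = 58, not 59  false
7. a2 = 2, a7 = 30; 2 ≤ 30  true
8. a5 + a4 = 27 + 18 = 45, not 43  false
9. a8 + a1 = 30 + 17 = 47; 47 ≥ 45  true
10. a5 + a4 = 45; 45 mod 6 = 3  true
11. a8 = 30, a3 = 22; distinct  true

Constraints 4, 6, 8 do not hold.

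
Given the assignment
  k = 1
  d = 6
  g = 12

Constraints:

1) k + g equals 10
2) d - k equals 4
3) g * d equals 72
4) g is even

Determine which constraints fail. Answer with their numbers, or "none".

1) k + g = 1 + 12 = 13, not 10 — fails.
2) d - k = 6 - 1 = 5, not 4 — fails.
3) g * d = 12 * 6 = 72 — holds.
4) g = 12 is even — holds.

Constraints 1, 2 do not hold.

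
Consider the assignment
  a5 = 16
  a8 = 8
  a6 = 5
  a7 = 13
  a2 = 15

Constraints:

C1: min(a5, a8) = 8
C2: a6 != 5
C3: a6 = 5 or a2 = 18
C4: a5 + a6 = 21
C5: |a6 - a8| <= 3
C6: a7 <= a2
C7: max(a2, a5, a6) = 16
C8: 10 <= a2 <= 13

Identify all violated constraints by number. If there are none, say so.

C1: min(16, 8) = 8  true
C2: a6 = 5, but 5 is required to differ  false
C3: a6 = 5 = 5 (first disjunct)  true
C4: a5 + a6 = 16 + 5 = 21  true
C5: |5 - 8| = 3; 3 ≤ 3  true
C6: a7 = 13, a2 = 15; 13 ≤ 15  true
C7: max(15, 16, 5) = 16  true
C8: a2 = 15 is outside [10, 13]  false

The assignment fails constraints 2 and 8.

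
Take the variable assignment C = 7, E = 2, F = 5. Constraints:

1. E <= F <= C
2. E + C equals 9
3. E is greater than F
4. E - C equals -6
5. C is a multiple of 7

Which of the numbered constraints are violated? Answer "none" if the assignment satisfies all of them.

Constraints 3 and 4 are violated.

1. values 2 <= 5 <= 7 — satisfied.
2. E + C = 2 + 7 = 9 — satisfied.
3. E = 2, F = 5; 2 ≤ 5 (want >) — violated.
4. E - C = 2 - 7 = -5, not -6 — violated.
5. 7 / 7 = 1, so 7 divides 7 — satisfied.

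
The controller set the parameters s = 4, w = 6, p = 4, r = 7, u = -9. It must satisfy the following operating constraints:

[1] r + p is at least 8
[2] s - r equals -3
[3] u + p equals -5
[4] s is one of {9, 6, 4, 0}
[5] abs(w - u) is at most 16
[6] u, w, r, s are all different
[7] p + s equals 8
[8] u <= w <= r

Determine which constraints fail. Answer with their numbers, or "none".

None — every constraint holds.

[1] r + p = 7 + 4 = 11; 11 ≥ 8 — OK.
[2] s - r = 4 - 7 = -3 — OK.
[3] u + p = -9 + 4 = -5 — OK.
[4] s = 4 is in {9, 6, 4, 0} — OK.
[5] abs(6 - (-9)) = 15; 15 ≤ 16 — OK.
[6] values -9, 6, 7, 4 are pairwise distinct — OK.
[7] p + s = 4 + 4 = 8 — OK.
[8] values -9 <= 6 <= 7 — OK.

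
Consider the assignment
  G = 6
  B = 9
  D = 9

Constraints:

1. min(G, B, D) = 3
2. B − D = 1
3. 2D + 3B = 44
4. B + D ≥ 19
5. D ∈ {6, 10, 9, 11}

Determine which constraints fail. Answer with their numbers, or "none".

1. min(6, 9, 9) = 6, not 3 — violated.
2. B − D = 9 − 9 = 0, not 1 — violated.
3. 2D + 3B = 2(9) + 3(9) = 45, not 44 — violated.
4. B + D = 9 + 9 = 18; 18 < 19, bound 19 not met — violated.
5. D = 9 is in {6, 10, 9, 11} — satisfied.

Constraints 1, 2, 3, and 4 do not hold.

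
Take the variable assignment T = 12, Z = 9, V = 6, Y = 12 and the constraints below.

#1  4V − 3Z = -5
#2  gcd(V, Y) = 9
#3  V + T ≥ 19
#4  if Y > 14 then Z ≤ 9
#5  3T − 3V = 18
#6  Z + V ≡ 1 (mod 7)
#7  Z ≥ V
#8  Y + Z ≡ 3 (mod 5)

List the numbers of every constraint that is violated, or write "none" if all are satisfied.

No — constraints 1, 2, 3, 8 are not satisfied.

#1 4V − 3Z = 4(6) − 3(9) = -3, not -5  no
#2 gcd(6, 12) = 6, not 9  no
#3 V + T = 6 + 12 = 18; 18 < 19, bound 19 not met  no
#4 Y = 12, not > 14; antecedent false, conditional vacuously true  yes
#5 3T − 3V = 3(12) − 3(6) = 18  yes
#6 Z + V = 15; 15 mod 7 = 1  yes
#7 Z = 9, V = 6; 9 ≥ 6  yes
#8 Y + Z = 21; 21 mod 5 = 1, not 3  no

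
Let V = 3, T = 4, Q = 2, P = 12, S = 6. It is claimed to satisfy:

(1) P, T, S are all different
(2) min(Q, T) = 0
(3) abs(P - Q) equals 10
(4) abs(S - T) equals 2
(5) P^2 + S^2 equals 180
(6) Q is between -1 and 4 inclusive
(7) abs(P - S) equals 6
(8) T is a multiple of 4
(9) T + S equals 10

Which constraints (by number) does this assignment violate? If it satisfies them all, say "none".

No — constraint 2 is not satisfied.

(1) values 12, 4, 6 are pairwise distinct — OK.
(2) min(2, 4) = 2, not 0 — violated.
(3) abs(12 - 2) = 10 — OK.
(4) abs(6 - 4) = 2 — OK.
(5) P^2 + S^2 = 12^2 + 6^2 = 144 + 36 = 180 — OK.
(6) Q = 2 lies in [-1, 4] — OK.
(7) abs(12 - 6) = 6 — OK.
(8) 4 / 4 = 1, so 4 divides 4 — OK.
(9) T + S = 4 + 6 = 10 — OK.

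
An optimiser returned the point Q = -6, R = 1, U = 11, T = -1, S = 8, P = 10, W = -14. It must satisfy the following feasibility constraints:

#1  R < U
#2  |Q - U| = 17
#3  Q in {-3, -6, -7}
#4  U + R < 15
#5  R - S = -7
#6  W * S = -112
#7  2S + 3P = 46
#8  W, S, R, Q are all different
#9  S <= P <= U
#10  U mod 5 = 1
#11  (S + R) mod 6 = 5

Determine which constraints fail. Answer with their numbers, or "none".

Constraint 11 does not hold.

#1 R = 1, U = 11; 1 < 11  holds
#2 |-6 - 11| = 17  holds
#3 Q = -6 is in {-3, -6, -7}  holds
#4 U + R = 11 + 1 = 12; 12 < 15  holds
#5 R - S = 1 - 8 = -7  holds
#6 W * S = -14 * 8 = -112  holds
#7 2S + 3P = 2(8) + 3(10) = 46  holds
#8 values -14, 8, 1, -6 are pairwise distinct  holds
#9 values 8 <= 10 <= 11  holds
#10 11 mod 5 = 1  holds
#11 S + R = 9; 9 mod 6 = 3, not 5  fails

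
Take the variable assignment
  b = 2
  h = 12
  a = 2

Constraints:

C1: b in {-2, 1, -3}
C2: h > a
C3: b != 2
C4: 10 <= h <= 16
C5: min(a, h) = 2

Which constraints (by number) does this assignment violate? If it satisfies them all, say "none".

C1: b = 2 is not in {-2, 1, -3} — violated.
C2: h = 12, a = 2; 12 > 2 — OK.
C3: b = 2, but 2 is required to differ — violated.
C4: h = 12 lies in [10, 16] — OK.
C5: min(2, 12) = 2 — OK.

The assignment fails constraints 1 and 3.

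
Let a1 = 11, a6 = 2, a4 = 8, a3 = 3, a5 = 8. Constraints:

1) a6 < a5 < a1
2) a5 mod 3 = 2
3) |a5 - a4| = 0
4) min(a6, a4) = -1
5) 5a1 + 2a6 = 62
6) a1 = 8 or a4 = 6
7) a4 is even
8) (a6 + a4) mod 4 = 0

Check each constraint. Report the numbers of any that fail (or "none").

The assignment fails constraints 4, 5, 6, 8.

1) values 2 < 8 < 11 — OK.
2) 8 mod 3 = 2 — OK.
3) |8 - 8| = 0 — OK.
4) min(2, 8) = 2, not -1 — violated.
5) 5a1 + 2a6 = 5(11) + 2(2) = 59, not 62 — violated.
6) a1 = 11 ≠ 8 and a4 = 8 ≠ 6; both disjuncts false — violated.
7) a4 = 8 is even — OK.
8) a6 + a4 = 10; 10 mod 4 = 2, not 0 — violated.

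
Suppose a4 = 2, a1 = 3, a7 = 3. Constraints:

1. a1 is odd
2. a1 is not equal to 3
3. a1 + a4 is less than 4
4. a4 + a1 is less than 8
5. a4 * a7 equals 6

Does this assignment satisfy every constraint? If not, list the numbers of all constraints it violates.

1. a1 = 3 is odd — OK.
2. a1 = 3, but 3 is required to differ — violated.
3. a1 + a4 = 3 + 2 = 5; 5 ≥ 4, bound 4 not met — violated.
4. a4 + a1 = 2 + 3 = 5; 5 < 8 — OK.
5. a4 * a7 = 2 * 3 = 6 — OK.

No — constraints 2, 3 are not satisfied.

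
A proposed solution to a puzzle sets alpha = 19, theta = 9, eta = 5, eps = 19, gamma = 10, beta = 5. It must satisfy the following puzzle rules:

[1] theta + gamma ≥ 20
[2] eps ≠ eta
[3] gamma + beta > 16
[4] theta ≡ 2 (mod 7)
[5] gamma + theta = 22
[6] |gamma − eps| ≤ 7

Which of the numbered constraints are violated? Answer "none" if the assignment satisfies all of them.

[1] theta + gamma = 9 + 10 = 19; 19 < 20, bound 20 not met  false
[2] eps = 19, eta = 5; distinct  true
[3] gamma + beta = 10 + 5 = 15; 15 ≤ 16, bound 16 not met  false
[4] 9 mod 7 = 2  true
[5] gamma + theta = 10 + 9 = 19, not 22  false
[6] |10 − 19| = 9; 9 > 7, exceeds bound 7  false

No — constraints 1, 3, 5, 6 are not satisfied.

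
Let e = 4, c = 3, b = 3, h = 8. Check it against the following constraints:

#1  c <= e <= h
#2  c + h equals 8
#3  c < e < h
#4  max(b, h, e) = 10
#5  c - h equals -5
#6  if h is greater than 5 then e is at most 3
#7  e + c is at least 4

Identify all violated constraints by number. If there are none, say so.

No — constraints 2, 4, 6 are not satisfied.

#1 values 3 <= 4 <= 8  true
#2 c + h = 3 + 8 = 11, not 8  false
#3 values 3 < 4 < 8  true
#4 max(3, 8, 4) = 8, not 10  false
#5 c - h = 3 - 8 = -5  true
#6 h = 8 > 5, so we need e ≤ 3; but e = 4 > 3  false
#7 e + c = 4 + 3 = 7; 7 ≥ 4  true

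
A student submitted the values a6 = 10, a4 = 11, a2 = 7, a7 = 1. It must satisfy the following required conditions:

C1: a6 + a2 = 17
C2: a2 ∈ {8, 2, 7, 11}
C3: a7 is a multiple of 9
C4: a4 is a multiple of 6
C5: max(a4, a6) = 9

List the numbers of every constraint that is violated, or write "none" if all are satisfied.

Violated: 3, 4, 5.

C1: a6 + a2 = 10 + 7 = 17  true
C2: a2 = 7 is in {8, 2, 7, 11}  true
C3: 1 = 9×0 + 1, so 9 does not divide 1  false
C4: 11 = 6×1 + 5, so 6 does not divide 11  false
C5: max(11, 10) = 11, not 9  false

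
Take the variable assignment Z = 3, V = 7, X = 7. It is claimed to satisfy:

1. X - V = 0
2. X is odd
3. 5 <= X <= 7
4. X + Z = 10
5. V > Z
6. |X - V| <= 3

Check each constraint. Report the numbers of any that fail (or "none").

None — every constraint holds.

1. X - V = 7 - 7 = 0 — holds.
2. X = 7 is odd — holds.
3. X = 7 lies in [5, 7] — holds.
4. X + Z = 7 + 3 = 10 — holds.
5. V = 7, Z = 3; 7 > 3 — holds.
6. |7 - 7| = 0; 0 ≤ 3 — holds.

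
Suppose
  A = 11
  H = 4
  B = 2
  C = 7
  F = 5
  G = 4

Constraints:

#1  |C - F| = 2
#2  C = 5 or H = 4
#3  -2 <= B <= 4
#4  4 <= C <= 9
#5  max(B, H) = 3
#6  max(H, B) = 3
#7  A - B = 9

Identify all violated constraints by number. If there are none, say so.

#1 |7 - 5| = 2 — satisfied.
#2 C = 7 ≠ 5, but H = 4 = 4 (second disjunct) — satisfied.
#3 B = 2 lies in [-2, 4] — satisfied.
#4 C = 7 lies in [4, 9] — satisfied.
#5 max(2, 4) = 4, not 3 — violated.
#6 max(4, 2) = 4, not 3 — violated.
#7 A - B = 11 - 2 = 9 — satisfied.

Constraints 5, 6 do not hold.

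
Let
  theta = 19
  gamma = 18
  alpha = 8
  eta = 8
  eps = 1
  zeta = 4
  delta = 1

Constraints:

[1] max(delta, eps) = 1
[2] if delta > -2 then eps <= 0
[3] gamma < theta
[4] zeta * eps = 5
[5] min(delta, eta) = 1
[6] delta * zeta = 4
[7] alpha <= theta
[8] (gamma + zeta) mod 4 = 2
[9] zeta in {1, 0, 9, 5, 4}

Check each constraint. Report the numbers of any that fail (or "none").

[1] max(1, 1) = 1 — satisfied.
[2] delta = 1 > -2, so we need eps ≤ 0; but eps = 1 > 0 — violated.
[3] gamma = 18, theta = 19; 18 < 19 — satisfied.
[4] zeta * eps = 4 * 1 = 4, not 5 — violated.
[5] min(1, 8) = 1 — satisfied.
[6] delta * zeta = 1 * 4 = 4 — satisfied.
[7] alpha = 8, theta = 19; 8 ≤ 19 — satisfied.
[8] gamma + zeta = 22; 22 mod 4 = 2 — satisfied.
[9] zeta = 4 is in {1, 0, 9, 5, 4} — satisfied.

Constraints 2 and 4 do not hold.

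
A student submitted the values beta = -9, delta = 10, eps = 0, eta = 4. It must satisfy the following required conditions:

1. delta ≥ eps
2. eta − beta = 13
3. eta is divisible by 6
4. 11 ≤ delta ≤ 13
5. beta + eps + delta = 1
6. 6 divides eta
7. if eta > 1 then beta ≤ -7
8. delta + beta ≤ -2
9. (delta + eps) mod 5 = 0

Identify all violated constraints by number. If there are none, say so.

1. delta = 10, eps = 0; 10 ≥ 0 — holds.
2. eta − beta = 4 − (-9) = 13 — holds.
3. 4 = 6×0 + 4, so 6 does not divide 4 — fails.
4. delta = 10 is outside [11, 13] — fails.
5. beta + eps + delta = -9 + 0 + 10 = 1 — holds.
6. 4 = 6×0 + 4, so 6 does not divide 4 — fails.
7. eta = 4 > 1, so we need beta ≤ -7; beta = -9 ≤ -7 — holds.
8. delta + beta = 10 + (-9) = 1; 1 > -2, bound -2 not met — fails.
9. delta + eps = 10; 10 mod 5 = 0 — holds.

The assignment fails constraints 3, 4, 6, and 8.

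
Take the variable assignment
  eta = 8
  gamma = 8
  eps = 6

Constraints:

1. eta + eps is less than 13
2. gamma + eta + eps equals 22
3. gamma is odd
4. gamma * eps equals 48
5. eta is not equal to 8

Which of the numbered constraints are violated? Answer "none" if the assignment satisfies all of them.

1. eta + eps = 8 + 6 = 14; 14 ≥ 13, bound 13 not met  ✘
2. gamma + eta + eps = 8 + 8 + 6 = 22  ✔
3. gamma = 8 is even  ✘
4. gamma * eps = 8 * 6 = 48  ✔
5. eta = 8, but 8 is required to differ  ✘

Violated: 1, 3, and 5.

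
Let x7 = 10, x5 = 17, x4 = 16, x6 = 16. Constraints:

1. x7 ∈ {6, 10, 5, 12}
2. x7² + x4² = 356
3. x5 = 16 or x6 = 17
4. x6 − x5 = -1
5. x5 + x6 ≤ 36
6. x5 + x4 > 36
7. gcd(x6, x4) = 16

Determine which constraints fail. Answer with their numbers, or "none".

Constraints 3 and 6 do not hold.

1. x7 = 10 is in {6, 10, 5, 12} — holds.
2. x7² + x4² = 10² + 16² = 100 + 256 = 356 — holds.
3. x5 = 17 ≠ 16 and x6 = 16 ≠ 17; both disjuncts false — does not hold.
4. x6 − x5 = 16 − 17 = -1 — holds.
5. x5 + x6 = 17 + 16 = 33; 33 ≤ 36 — holds.
6. x5 + x4 = 17 + 16 = 33; 33 ≤ 36, bound 36 not met — does not hold.
7. gcd(16, 16) = 16 — holds.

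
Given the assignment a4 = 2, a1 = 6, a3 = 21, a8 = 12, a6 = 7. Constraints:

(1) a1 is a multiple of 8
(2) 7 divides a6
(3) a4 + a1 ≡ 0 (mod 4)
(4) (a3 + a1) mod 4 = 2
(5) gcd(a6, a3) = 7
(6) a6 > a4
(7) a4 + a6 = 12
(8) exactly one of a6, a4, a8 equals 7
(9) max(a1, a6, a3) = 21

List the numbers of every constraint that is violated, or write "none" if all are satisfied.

(1) 6 = 8×0 + 6, so 8 does not divide 6  ✘
(2) 7 / 7 = 1, so 7 divides 7  ✔
(3) a4 + a1 = 8; 8 mod 4 = 0  ✔
(4) a3 + a1 = 27; 27 mod 4 = 3, not 2  ✘
(5) gcd(7, 21) = 7  ✔
(6) a6 = 7, a4 = 2; 7 > 2  ✔
(7) a4 + a6 = 2 + 7 = 9, not 12  ✘
(8) a6=7, a4=2, a8=12; 1 of them equals 7  ✔
(9) max(6, 7, 21) = 21  ✔

Constraints 1, 4, and 7 are violated.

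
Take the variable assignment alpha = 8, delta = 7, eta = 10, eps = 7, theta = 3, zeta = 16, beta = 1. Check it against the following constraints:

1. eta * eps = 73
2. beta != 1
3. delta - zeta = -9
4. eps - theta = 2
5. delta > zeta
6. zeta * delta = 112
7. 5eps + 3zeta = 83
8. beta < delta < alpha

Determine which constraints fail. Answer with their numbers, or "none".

1. eta * eps = 10 * 7 = 70, not 73 — violated.
2. beta = 1, but 1 is required to differ — violated.
3. delta - zeta = 7 - 16 = -9 — OK.
4. eps - theta = 7 - 3 = 4, not 2 — violated.
5. delta = 7, zeta = 16; 7 ≤ 16 (want >) — violated.
6. zeta * delta = 16 * 7 = 112 — OK.
7. 5eps + 3zeta = 5(7) + 3(16) = 83 — OK.
8. values 1 < 7 < 8 — OK.

Constraints 1, 2, 4, 5 are violated.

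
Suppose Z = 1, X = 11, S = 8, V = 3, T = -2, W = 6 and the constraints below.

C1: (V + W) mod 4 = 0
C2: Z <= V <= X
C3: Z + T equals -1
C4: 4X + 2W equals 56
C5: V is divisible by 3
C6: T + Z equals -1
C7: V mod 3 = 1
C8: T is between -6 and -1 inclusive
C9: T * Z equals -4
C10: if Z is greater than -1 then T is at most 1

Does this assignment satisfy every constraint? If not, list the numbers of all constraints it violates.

The assignment fails constraints 1, 7, and 9.

C1: V + W = 9; 9 mod 4 = 1, not 0  false
C2: values 1 <= 3 <= 11  true
C3: Z + T = 1 + (-2) = -1  true
C4: 4X + 2W = 4(11) + 2(6) = 56  true
C5: 3 / 3 = 1, so 3 divides 3  true
C6: T + Z = -2 + 1 = -1  true
C7: 3 mod 3 = 0, not 1  false
C8: T = -2 lies in [-6, -1]  true
C9: T * Z = -2 * 1 = -2, not -4  false
C10: Z = 1 > -1, so we need T ≤ 1; T = -2 ≤ 1  true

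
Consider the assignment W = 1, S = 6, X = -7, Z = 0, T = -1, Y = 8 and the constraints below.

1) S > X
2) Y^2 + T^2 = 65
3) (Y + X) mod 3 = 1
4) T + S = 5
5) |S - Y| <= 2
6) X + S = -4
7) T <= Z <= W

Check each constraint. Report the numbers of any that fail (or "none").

Violated: 6.

1) S = 6, X = -7; 6 > -7  true
2) Y^2 + T^2 = 8^2 + (-1)^2 = 64 + 1 = 65  true
3) Y + X = 1; 1 mod 3 = 1  true
4) T + S = -1 + 6 = 5  true
5) |6 - 8| = 2; 2 ≤ 2  true
6) X + S = -7 + 6 = -1, not -4  false
7) values -1 <= 0 <= 1  true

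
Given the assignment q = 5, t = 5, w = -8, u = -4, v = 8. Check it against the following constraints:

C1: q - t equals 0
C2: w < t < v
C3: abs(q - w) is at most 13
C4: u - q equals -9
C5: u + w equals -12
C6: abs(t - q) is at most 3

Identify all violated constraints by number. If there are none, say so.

C1: q - t = 5 - 5 = 0  holds
C2: values -8 < 5 < 8  holds
C3: abs(5 - (-8)) = 13; 13 ≤ 13  holds
C4: u - q = -4 - 5 = -9  holds
C5: u + w = -4 + (-8) = -12  holds
C6: abs(5 - 5) = 0; 0 ≤ 3  holds

None — every constraint holds.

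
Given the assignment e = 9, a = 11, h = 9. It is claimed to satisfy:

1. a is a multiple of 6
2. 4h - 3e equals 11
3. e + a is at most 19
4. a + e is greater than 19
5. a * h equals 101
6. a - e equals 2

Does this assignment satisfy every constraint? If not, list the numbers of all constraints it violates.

Constraints 1, 2, 3, 5 do not hold.

1. 11 = 6*1 + 5, so 6 does not divide 11  ✗
2. 4h - 3e = 4(9) - 3(9) = 9, not 11  ✗
3. e + a = 9 + 11 = 20; 20 > 19, bound 19 not met  ✗
4. a + e = 11 + 9 = 20; 20 > 19  ✓
5. a * h = 11 * 9 = 99, not 101  ✗
6. a - e = 11 - 9 = 2  ✓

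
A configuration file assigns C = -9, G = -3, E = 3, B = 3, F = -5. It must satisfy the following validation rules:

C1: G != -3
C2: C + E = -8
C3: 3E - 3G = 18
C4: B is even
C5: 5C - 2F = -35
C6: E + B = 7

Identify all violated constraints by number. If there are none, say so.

C1: G = -3, but -3 is required to differ — violated.
C2: C + E = -9 + 3 = -6, not -8 — violated.
C3: 3E - 3G = 3(3) - 3(-3) = 18 — OK.
C4: B = 3 is odd — violated.
C5: 5C - 2F = 5(-9) - 2(-5) = -35 — OK.
C6: E + B = 3 + 3 = 6, not 7 — violated.

Constraints 1, 2, 4, and 6 do not hold.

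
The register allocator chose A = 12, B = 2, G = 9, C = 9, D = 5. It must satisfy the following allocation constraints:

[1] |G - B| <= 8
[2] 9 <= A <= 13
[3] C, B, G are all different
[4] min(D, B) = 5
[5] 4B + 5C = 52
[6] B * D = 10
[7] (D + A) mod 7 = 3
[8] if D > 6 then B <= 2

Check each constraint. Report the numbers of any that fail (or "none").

Constraints 3, 4, and 5 are violated.

[1] |9 - 2| = 7; 7 ≤ 8  true
[2] A = 12 lies in [9, 13]  true
[3] C = G = 9, not all different  false
[4] min(5, 2) = 2, not 5  false
[5] 4B + 5C = 4(2) + 5(9) = 53, not 52  false
[6] B * D = 2 * 5 = 10  true
[7] D + A = 17; 17 mod 7 = 3  true
[8] D = 5, not > 6; antecedent false, conditional vacuously true  true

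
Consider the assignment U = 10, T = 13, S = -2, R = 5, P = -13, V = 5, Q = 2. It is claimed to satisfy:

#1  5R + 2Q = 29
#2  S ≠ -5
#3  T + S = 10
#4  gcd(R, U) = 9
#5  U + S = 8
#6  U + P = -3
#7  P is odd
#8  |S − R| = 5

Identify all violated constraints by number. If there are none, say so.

#1 5R + 2Q = 5(5) + 2(2) = 29 — OK.
#2 S = -2, and -2 ≠ -5 — OK.
#3 T + S = 13 + (-2) = 11, not 10 — violated.
#4 gcd(5, 10) = 5, not 9 — violated.
#5 U + S = 10 + (-2) = 8 — OK.
#6 U + P = 10 + (-13) = -3 — OK.
#7 P = -13 is odd — OK.
#8 |-2 − 5| = 7, not 5 — violated.

No — constraints 3, 4, and 8 are not satisfied.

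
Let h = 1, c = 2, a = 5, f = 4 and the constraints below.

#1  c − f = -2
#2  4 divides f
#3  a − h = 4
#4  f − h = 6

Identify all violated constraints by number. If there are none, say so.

The assignment fails constraint 4.

#1 c − f = 2 − 4 = -2  ✓
#2 4 / 4 = 1, so 4 divides 4  ✓
#3 a − h = 5 − 1 = 4  ✓
#4 f − h = 4 − 1 = 3, not 6  ✗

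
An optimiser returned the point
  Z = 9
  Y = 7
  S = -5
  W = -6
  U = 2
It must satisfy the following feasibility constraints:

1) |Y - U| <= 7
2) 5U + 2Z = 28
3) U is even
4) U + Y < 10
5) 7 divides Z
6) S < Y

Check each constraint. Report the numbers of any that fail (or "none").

1) |7 - 2| = 5; 5 ≤ 7 — holds.
2) 5U + 2Z = 5(2) + 2(9) = 28 — holds.
3) U = 2 is even — holds.
4) U + Y = 2 + 7 = 9; 9 < 10 — holds.
5) 9 = 7*1 + 2, so 7 does not divide 9 — fails.
6) S = -5, Y = 7; -5 < 7 — holds.

Violated: 5.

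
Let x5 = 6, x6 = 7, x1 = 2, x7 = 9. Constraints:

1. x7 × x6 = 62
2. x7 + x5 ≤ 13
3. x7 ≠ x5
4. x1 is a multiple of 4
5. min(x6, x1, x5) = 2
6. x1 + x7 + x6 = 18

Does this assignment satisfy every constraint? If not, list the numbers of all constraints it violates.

1. x7 × x6 = 9 × 7 = 63, not 62  ✘
2. x7 + x5 = 9 + 6 = 15; 15 > 13, bound 13 not met  ✘
3. x7 = 9, x5 = 6; distinct  ✔
4. 2 = 4×0 + 2, so 4 does not divide 2  ✘
5. min(7, 2, 6) = 2  ✔
6. x1 + x7 + x6 = 2 + 9 + 7 = 18  ✔

Violated: 1, 2, 4.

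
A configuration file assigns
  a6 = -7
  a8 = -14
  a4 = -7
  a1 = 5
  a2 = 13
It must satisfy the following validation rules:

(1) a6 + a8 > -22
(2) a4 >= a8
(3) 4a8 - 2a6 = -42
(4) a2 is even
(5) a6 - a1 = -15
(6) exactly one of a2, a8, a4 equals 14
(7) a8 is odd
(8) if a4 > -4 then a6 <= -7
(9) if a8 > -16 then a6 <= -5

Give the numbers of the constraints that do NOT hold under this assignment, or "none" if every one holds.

(1) a6 + a8 = -7 + (-14) = -21; -21 > -22  ✓
(2) a4 = -7, a8 = -14; -7 ≥ -14  ✓
(3) 4a8 - 2a6 = 4(-14) - 2(-7) = -42  ✓
(4) a2 = 13 is odd  ✗
(5) a6 - a1 = -7 - 5 = -12, not -15  ✗
(6) a2=13, a8=-14, a4=-7; 0 of them equal 14, not exactly one  ✗
(7) a8 = -14 is even  ✗
(8) a4 = -7, not > -4; antecedent false, conditional vacuously true  ✓
(9) a8 = -14 > -16, so we need a6 ≤ -5; a6 = -7 ≤ -5  ✓

Constraints 4, 5, 6, and 7 are violated.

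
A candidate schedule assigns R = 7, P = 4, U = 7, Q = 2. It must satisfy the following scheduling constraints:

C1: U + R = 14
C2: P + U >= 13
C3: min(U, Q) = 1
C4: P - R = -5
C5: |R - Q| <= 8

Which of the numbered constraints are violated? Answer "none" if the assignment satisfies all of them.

C1: U + R = 7 + 7 = 14 — holds.
C2: P + U = 4 + 7 = 11; 11 < 13, bound 13 not met — does not hold.
C3: min(7, 2) = 2, not 1 — does not hold.
C4: P - R = 4 - 7 = -3, not -5 — does not hold.
C5: |7 - 2| = 5; 5 ≤ 8 — holds.

Constraints 2, 3, 4 are violated.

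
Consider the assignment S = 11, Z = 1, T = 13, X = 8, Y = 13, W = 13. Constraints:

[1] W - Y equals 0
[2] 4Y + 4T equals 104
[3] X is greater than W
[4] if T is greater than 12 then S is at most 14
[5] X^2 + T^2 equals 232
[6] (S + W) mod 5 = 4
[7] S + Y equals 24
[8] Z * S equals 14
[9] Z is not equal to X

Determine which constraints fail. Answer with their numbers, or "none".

[1] W - Y = 13 - 13 = 0  yes
[2] 4Y + 4T = 4(13) + 4(13) = 104  yes
[3] X = 8, W = 13; 8 ≤ 13 (want >)  no
[4] T = 13 > 12, so we need S ≤ 14; S = 11 ≤ 14  yes
[5] X^2 + T^2 = 8^2 + 13^2 = 64 + 169 = 233, not 232  no
[6] S + W = 24; 24 mod 5 = 4  yes
[7] S + Y = 11 + 13 = 24  yes
[8] Z * S = 1 * 11 = 11, not 14  no
[9] Z = 1, X = 8; distinct  yes

Constraints 3, 5, and 8 are violated.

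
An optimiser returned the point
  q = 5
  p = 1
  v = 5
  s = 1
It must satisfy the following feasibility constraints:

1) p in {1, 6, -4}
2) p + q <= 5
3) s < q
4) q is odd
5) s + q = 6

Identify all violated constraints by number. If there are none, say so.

No — constraint 2 is not satisfied.

1) p = 1 is in {1, 6, -4} — satisfied.
2) p + q = 1 + 5 = 6; 6 > 5, bound 5 not met — violated.
3) s = 1, q = 5; 1 < 5 — satisfied.
4) q = 5 is odd — satisfied.
5) s + q = 1 + 5 = 6 — satisfied.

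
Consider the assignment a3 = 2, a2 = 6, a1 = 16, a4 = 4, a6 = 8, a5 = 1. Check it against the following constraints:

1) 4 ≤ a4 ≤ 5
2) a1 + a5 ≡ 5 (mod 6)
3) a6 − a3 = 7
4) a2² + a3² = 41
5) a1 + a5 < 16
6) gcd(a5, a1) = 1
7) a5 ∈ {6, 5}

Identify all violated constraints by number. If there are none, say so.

1) a4 = 4 lies in [4, 5]  true
2) a1 + a5 = 17; 17 mod 6 = 5  true
3) a6 − a3 = 8 − 2 = 6, not 7  false
4) a2² + a3² = 6² + 2² = 36 + 4 = 40, not 41  false
5) a1 + a5 = 16 + 1 = 17; 17 ≥ 16, bound 16 not met  false
6) gcd(1, 16) = 1  true
7) a5 = 1 is not in {6, 5}  false

No — constraints 3, 4, 5, and 7 are not satisfied.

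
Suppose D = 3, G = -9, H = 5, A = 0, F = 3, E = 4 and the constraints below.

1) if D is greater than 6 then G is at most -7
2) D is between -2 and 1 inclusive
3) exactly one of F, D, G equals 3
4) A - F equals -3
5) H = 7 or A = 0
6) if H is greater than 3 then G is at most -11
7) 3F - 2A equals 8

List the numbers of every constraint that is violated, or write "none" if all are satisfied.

Constraints 2, 3, 6, and 7 do not hold.

1) D = 3, not > 6; antecedent false, conditional vacuously true  holds
2) D = 3 is outside [-2, 1]  fails
3) F=3, D=3, G=-9; 2 of them equal 3, not exactly one  fails
4) A - F = 0 - 3 = -3  holds
5) H = 5 ≠ 7, but A = 0 = 0 (second disjunct)  holds
6) H = 5 > 3, so we need G ≤ -11; but G = -9 > -11  fails
7) 3F - 2A = 3(3) - 2(0) = 9, not 8  fails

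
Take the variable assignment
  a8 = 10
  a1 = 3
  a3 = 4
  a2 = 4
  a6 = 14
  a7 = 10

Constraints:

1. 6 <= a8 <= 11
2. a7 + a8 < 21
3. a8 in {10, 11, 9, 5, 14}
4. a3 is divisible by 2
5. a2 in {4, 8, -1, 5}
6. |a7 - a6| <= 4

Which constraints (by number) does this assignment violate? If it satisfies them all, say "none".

1. a8 = 10 lies in [6, 11] — holds.
2. a7 + a8 = 10 + 10 = 20; 20 < 21 — holds.
3. a8 = 10 is in {10, 11, 9, 5, 14} — holds.
4. 4 / 2 = 2, so 2 divides 4 — holds.
5. a2 = 4 is in {4, 8, -1, 5} — holds.
6. |10 - 14| = 4; 4 ≤ 4 — holds.

No violations.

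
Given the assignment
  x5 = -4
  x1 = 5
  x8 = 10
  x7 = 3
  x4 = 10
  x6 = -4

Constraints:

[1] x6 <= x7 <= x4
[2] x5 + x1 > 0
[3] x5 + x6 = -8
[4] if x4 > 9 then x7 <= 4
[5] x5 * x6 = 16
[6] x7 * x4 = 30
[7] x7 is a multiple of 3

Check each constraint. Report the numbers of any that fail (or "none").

[1] values -4 <= 3 <= 10  yes
[2] x5 + x1 = -4 + 5 = 1; 1 > 0  yes
[3] x5 + x6 = -4 + (-4) = -8  yes
[4] x4 = 10 > 9, so we need x7 ≤ 4; x7 = 3 ≤ 4  yes
[5] x5 * x6 = -4 * (-4) = 16  yes
[6] x7 * x4 = 3 * 10 = 30  yes
[7] 3 / 3 = 1, so 3 divides 3  yes

All constraints are satisfied.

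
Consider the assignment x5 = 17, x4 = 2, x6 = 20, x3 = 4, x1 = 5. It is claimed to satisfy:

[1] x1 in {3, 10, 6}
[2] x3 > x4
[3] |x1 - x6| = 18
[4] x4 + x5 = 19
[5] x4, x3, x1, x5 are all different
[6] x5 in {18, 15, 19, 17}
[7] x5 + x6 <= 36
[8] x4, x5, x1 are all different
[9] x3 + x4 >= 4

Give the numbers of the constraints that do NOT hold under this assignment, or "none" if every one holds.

[1] x1 = 5 is not in {3, 10, 6} — does not hold.
[2] x3 = 4, x4 = 2; 4 > 2 — holds.
[3] |5 - 20| = 15, not 18 — does not hold.
[4] x4 + x5 = 2 + 17 = 19 — holds.
[5] values 2, 4, 5, 17 are pairwise distinct — holds.
[6] x5 = 17 is in {18, 15, 19, 17} — holds.
[7] x5 + x6 = 17 + 20 = 37; 37 > 36, bound 36 not met — does not hold.
[8] values 2, 17, 5 are pairwise distinct — holds.
[9] x3 + x4 = 4 + 2 = 6; 6 ≥ 4 — holds.

No — constraints 1, 3, and 7 are not satisfied.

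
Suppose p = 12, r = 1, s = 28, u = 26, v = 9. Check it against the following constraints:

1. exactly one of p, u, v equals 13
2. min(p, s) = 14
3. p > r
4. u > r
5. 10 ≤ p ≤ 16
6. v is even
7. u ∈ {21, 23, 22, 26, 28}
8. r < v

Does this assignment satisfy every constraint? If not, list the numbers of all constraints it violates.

Constraints 1, 2, and 6 do not hold.

1. p=12, u=26, v=9; 0 of them equal 13, not exactly one — violated.
2. min(12, 28) = 12, not 14 — violated.
3. p = 12, r = 1; 12 > 1 — OK.
4. u = 26, r = 1; 26 > 1 — OK.
5. p = 12 lies in [10, 16] — OK.
6. v = 9 is odd — violated.
7. u = 26 is in {21, 23, 22, 26, 28} — OK.
8. r = 1, v = 9; 1 < 9 — OK.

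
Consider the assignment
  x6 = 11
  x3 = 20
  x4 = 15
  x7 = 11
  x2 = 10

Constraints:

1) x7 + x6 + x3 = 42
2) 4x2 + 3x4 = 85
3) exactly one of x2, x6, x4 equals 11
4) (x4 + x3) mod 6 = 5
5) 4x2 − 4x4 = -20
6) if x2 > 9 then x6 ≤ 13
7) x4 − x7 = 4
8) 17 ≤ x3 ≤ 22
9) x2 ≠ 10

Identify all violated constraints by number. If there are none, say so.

1) x7 + x6 + x3 = 11 + 11 + 20 = 42  holds
2) 4x2 + 3x4 = 4(10) + 3(15) = 85  holds
3) x2=10, x6=11, x4=15; 1 of them equals 11  holds
4) x4 + x3 = 35; 35 mod 6 = 5  holds
5) 4x2 − 4x4 = 4(10) − 4(15) = -20  holds
6) x2 = 10 > 9, so we need x6 ≤ 13; x6 = 11 ≤ 13  holds
7) x4 − x7 = 15 − 11 = 4  holds
8) x3 = 20 lies in [17, 22]  holds
9) x2 = 10, but 10 is required to differ  fails

Constraint 9 does not hold.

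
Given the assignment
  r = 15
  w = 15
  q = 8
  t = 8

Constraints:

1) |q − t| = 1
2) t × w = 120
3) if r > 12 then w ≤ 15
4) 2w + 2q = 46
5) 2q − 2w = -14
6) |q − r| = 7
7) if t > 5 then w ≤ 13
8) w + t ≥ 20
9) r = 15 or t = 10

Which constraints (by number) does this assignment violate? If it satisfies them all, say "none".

Constraints 1 and 7 do not hold.

1) |8 − 8| = 0, not 1  fails
2) t × w = 8 × 15 = 120  holds
3) r = 15 > 12, so we need w ≤ 15; w = 15 ≤ 15  holds
4) 2w + 2q = 2(15) + 2(8) = 46  holds
5) 2q − 2w = 2(8) − 2(15) = -14  holds
6) |8 − 15| = 7  holds
7) t = 8 > 5, so we need w ≤ 13; but w = 15 > 13  fails
8) w + t = 15 + 8 = 23; 23 ≥ 20  holds
9) r = 15 = 15 (first disjunct)  holds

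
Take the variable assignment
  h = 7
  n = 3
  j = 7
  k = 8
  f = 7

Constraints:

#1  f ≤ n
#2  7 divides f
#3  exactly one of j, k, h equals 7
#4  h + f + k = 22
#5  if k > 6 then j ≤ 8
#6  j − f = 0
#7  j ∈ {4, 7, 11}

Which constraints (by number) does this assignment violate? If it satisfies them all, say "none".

No — constraints 1 and 3 are not satisfied.

#1 f = 7, n = 3; 7 > 3 (want ≤)  no
#2 7 / 7 = 1, so 7 divides 7  yes
#3 j=7, k=8, h=7; 2 of them equal 7, not exactly one  no
#4 h + f + k = 7 + 7 + 8 = 22  yes
#5 k = 8 > 6, so we need j ≤ 8; j = 7 ≤ 8  yes
#6 j − f = 7 − 7 = 0  yes
#7 j = 7 is in {4, 7, 11}  yes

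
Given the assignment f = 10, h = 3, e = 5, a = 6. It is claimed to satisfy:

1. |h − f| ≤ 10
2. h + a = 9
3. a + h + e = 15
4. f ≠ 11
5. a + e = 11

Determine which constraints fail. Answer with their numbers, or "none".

1. |3 − 10| = 7; 7 ≤ 10  ✔
2. h + a = 3 + 6 = 9  ✔
3. a + h + e = 6 + 3 + 5 = 14, not 15  ✘
4. f = 10, and 10 ≠ 11  ✔
5. a + e = 6 + 5 = 11  ✔

Constraint 3 does not hold.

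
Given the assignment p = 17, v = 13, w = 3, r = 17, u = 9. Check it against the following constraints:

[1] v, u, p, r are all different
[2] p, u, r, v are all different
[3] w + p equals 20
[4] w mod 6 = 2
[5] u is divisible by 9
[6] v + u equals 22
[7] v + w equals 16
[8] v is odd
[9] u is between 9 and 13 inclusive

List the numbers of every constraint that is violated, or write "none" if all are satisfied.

[1] p = r = 17, not all different  false
[2] p = r = 17, not all different  false
[3] w + p = 3 + 17 = 20  true
[4] 3 mod 6 = 3, not 2  false
[5] 9 / 9 = 1, so 9 divides 9  true
[6] v + u = 13 + 9 = 22  true
[7] v + w = 13 + 3 = 16  true
[8] v = 13 is odd  true
[9] u = 9 lies in [9, 13]  true

Constraints 1, 2, and 4 do not hold.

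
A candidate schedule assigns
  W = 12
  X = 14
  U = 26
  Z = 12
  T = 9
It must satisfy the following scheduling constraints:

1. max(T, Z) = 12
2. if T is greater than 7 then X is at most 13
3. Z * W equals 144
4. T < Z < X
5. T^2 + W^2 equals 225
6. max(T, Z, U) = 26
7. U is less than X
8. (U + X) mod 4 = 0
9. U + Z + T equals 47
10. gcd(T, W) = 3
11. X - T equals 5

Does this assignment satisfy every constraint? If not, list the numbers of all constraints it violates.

1. max(9, 12) = 12  OK
2. T = 9 > 7, so we need X ≤ 13; but X = 14 > 13  FAIL
3. Z * W = 12 * 12 = 144  OK
4. values 9 < 12 < 14  OK
5. T^2 + W^2 = 9^2 + 12^2 = 81 + 144 = 225  OK
6. max(9, 12, 26) = 26  OK
7. U = 26, X = 14; 26 ≥ 14 (want <)  FAIL
8. U + X = 40; 40 mod 4 = 0  OK
9. U + Z + T = 26 + 12 + 9 = 47  OK
10. gcd(9, 12) = 3  OK
11. X - T = 14 - 9 = 5  OK

No — constraints 2 and 7 are not satisfied.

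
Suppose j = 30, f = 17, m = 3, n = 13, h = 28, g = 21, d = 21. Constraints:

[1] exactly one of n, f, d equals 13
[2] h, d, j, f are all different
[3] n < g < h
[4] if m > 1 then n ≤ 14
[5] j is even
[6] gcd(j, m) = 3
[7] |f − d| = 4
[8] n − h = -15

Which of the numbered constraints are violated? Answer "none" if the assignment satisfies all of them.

Yes — all constraints hold.

[1] n=13, f=17, d=21; 1 of them equals 13  holds
[2] values 28, 21, 30, 17 are pairwise distinct  holds
[3] values 13 < 21 < 28  holds
[4] m = 3 > 1, so we need n ≤ 14; n = 13 ≤ 14  holds
[5] j = 30 is even  holds
[6] gcd(30, 3) = 3  holds
[7] |17 − 21| = 4  holds
[8] n − h = 13 − 28 = -15  holds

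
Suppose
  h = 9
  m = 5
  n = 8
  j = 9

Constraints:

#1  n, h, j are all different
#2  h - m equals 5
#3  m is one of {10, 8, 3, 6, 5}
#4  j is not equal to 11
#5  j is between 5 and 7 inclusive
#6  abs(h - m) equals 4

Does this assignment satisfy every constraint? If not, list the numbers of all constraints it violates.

#1 h = j = 9, not all different  no
#2 h - m = 9 - 5 = 4, not 5  no
#3 m = 5 is in {10, 8, 3, 6, 5}  yes
#4 j = 9, and 9 ≠ 11  yes
#5 j = 9 is outside [5, 7]  no
#6 abs(9 - 5) = 4  yes

Constraints 1, 2, 5 are violated.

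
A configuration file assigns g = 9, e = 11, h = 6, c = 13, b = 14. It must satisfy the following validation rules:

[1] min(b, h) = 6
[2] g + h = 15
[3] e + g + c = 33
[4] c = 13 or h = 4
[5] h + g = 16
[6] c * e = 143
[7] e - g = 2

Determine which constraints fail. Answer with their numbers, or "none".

Constraint 5 is violated.

[1] min(14, 6) = 6 — holds.
[2] g + h = 9 + 6 = 15 — holds.
[3] e + g + c = 11 + 9 + 13 = 33 — holds.
[4] c = 13 = 13 (first disjunct) — holds.
[5] h + g = 6 + 9 = 15, not 16 — does not hold.
[6] c * e = 13 * 11 = 143 — holds.
[7] e - g = 11 - 9 = 2 — holds.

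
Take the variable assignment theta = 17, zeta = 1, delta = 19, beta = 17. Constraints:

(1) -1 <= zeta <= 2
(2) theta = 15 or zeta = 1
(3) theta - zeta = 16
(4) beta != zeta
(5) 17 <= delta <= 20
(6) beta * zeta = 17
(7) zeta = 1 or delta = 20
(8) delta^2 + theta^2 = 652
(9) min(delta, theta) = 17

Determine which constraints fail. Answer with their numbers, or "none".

Constraint 8 is violated.

(1) zeta = 1 lies in [-1, 2] — holds.
(2) theta = 17 ≠ 15, but zeta = 1 = 1 (second disjunct) — holds.
(3) theta - zeta = 17 - 1 = 16 — holds.
(4) beta = 17, zeta = 1; distinct — holds.
(5) delta = 19 lies in [17, 20] — holds.
(6) beta * zeta = 17 * 1 = 17 — holds.
(7) zeta = 1 = 1 (first disjunct) — holds.
(8) delta^2 + theta^2 = 19^2 + 17^2 = 361 + 289 = 650, not 652 — does not hold.
(9) min(19, 17) = 17 — holds.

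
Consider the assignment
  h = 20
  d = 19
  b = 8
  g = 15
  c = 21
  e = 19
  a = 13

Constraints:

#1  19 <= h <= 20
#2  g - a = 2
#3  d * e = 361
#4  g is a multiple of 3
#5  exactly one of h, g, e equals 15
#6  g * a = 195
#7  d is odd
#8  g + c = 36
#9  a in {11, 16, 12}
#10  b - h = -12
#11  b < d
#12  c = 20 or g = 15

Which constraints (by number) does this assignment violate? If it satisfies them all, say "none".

No — constraint 9 is not satisfied.

#1 h = 20 lies in [19, 20]  yes
#2 g - a = 15 - 13 = 2  yes
#3 d * e = 19 * 19 = 361  yes
#4 15 / 3 = 5, so 3 divides 15  yes
#5 h=20, g=15, e=19; 1 of them equals 15  yes
#6 g * a = 15 * 13 = 195  yes
#7 d = 19 is odd  yes
#8 g + c = 15 + 21 = 36  yes
#9 a = 13 is not in {11, 16, 12}  no
#10 b - h = 8 - 20 = -12  yes
#11 b = 8, d = 19; 8 < 19  yes
#12 c = 21 ≠ 20, but g = 15 = 15 (second disjunct)  yes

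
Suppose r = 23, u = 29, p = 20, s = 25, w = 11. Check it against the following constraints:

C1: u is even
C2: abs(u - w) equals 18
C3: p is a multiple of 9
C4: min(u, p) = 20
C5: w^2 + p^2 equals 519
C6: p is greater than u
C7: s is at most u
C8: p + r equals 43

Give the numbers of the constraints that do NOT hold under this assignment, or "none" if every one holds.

C1: u = 29 is odd — fails.
C2: abs(29 - 11) = 18 — holds.
C3: 20 = 9*2 + 2, so 9 does not divide 20 — fails.
C4: min(29, 20) = 20 — holds.
C5: w^2 + p^2 = 11^2 + 20^2 = 121 + 400 = 521, not 519 — fails.
C6: p = 20, u = 29; 20 ≤ 29 (want >) — fails.
C7: s = 25, u = 29; 25 ≤ 29 — holds.
C8: p + r = 20 + 23 = 43 — holds.

No — constraints 1, 3, 5, 6 are not satisfied.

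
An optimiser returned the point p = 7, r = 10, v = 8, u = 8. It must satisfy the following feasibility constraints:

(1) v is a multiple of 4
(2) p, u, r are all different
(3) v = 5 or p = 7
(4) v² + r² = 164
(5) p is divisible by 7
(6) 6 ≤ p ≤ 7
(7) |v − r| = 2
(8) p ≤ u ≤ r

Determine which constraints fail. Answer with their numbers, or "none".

(1) 8 / 4 = 2, so 4 divides 8  ✓
(2) values 7, 8, 10 are pairwise distinct  ✓
(3) v = 8 ≠ 5, but p = 7 = 7 (second disjunct)  ✓
(4) v² + r² = 8² + 10² = 64 + 100 = 164  ✓
(5) 7 / 7 = 1, so 7 divides 7  ✓
(6) p = 7 lies in [6, 7]  ✓
(7) |8 − 10| = 2  ✓
(8) values 7 ≤ 8 ≤ 10  ✓

None — every constraint holds.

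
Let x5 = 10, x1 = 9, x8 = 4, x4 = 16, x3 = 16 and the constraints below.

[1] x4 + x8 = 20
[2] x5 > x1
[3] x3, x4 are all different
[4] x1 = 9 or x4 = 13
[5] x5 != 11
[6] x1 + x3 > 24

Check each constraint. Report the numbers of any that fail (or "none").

Constraint 3 is violated.

[1] x4 + x8 = 16 + 4 = 20 — holds.
[2] x5 = 10, x1 = 9; 10 > 9 — holds.
[3] x3 = x4 = 16, not all different — fails.
[4] x1 = 9 = 9 (first disjunct) — holds.
[5] x5 = 10, and 10 ≠ 11 — holds.
[6] x1 + x3 = 9 + 16 = 25; 25 > 24 — holds.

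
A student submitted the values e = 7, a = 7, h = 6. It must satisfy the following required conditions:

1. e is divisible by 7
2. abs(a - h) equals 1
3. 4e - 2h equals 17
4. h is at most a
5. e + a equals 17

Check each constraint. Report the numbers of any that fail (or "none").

1. 7 / 7 = 1, so 7 divides 7 — holds.
2. abs(7 - 6) = 1 — holds.
3. 4e - 2h = 4(7) - 2(6) = 16, not 17 — does not hold.
4. h = 6, a = 7; 6 ≤ 7 — holds.
5. e + a = 7 + 7 = 14, not 17 — does not hold.

Violated: 3, 5.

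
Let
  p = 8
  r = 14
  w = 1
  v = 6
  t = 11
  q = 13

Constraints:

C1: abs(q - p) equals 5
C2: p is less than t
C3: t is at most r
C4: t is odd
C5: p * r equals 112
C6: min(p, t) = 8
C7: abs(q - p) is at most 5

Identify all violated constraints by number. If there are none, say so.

All constraints are satisfied.

C1: abs(13 - 8) = 5 — holds.
C2: p = 8, t = 11; 8 < 11 — holds.
C3: t = 11, r = 14; 11 ≤ 14 — holds.
C4: t = 11 is odd — holds.
C5: p * r = 8 * 14 = 112 — holds.
C6: min(8, 11) = 8 — holds.
C7: abs(13 - 8) = 5; 5 ≤ 5 — holds.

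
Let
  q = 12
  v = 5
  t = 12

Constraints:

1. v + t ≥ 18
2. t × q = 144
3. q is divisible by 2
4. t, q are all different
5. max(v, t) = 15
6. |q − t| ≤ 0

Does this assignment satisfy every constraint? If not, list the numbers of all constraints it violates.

The assignment fails constraints 1, 4, and 5.

1. v + t = 5 + 12 = 17; 17 < 18, bound 18 not met  ✗
2. t × q = 12 × 12 = 144  ✓
3. 12 / 2 = 6, so 2 divides 12  ✓
4. t = q = 12, not all different  ✗
5. max(5, 12) = 12, not 15  ✗
6. |12 − 12| = 0; 0 ≤ 0  ✓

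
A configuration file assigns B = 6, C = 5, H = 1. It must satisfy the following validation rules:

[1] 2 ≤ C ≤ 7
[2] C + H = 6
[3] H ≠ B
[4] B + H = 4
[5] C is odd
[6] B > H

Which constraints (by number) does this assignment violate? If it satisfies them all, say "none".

No — constraint 4 is not satisfied.

[1] C = 5 lies in [2, 7] — satisfied.
[2] C + H = 5 + 1 = 6 — satisfied.
[3] H = 1, B = 6; distinct — satisfied.
[4] B + H = 6 + 1 = 7, not 4 — violated.
[5] C = 5 is odd — satisfied.
[6] B = 6, H = 1; 6 > 1 — satisfied.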